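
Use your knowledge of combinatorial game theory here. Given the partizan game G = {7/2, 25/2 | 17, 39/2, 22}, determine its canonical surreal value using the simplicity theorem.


Left options: {7/2, 25/2}, max = 25/2
Right options: {17, 39/2, 22}, min = 17
All options are numbers and max(Left) < min(Right), so by the simplicity theorem the value is the simplest (earliest-born) number strictly between 25/2 and 17.
Integers 13 through 16 all lie strictly between 25/2 and 17.
Among integers, the simplest (lowest birthday = smallest |n|; 0 is born on day 0, +-n on day n) is 13.
No non-integer in the interval can be simpler: if x is a non-integer in the interval, then floor(x) or ceil(x) also lies in the interval (the interval contains an integer), and both are proper prefixes of x's sign expansion, i.e. born earlier. So the game value is 13.
Game value = 13

13


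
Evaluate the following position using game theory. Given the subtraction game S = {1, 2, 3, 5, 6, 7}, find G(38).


The subtraction set is S = {1, 2, 3, 5, 6, 7}.
G(k) = mex{ G(k - s) : s in S, s <= k }. We compute iteratively: G(0) = 0.
G(1) = mex({0}) = 1
G(2) = mex({0, 1}) = 2
G(3) = mex({0, 1, 2}) = 3
G(4) = mex({1, 2, 3}) = 0
G(5) = mex({0, 2, 3}) = 1
G(6) = mex({0, 1, 3}) = 2
G(7) = mex({0, 1, 2}) = 3
G(8) = mex({1, 2, 3}) = 0
G(9) = mex({0, 2, 3}) = 1
G(10) = mex({0, 1, 3}) = 2
Observe that G(4)..G(10) = 0, 1, 2, 3, 0, 1, 2 repeats G(0)..G(6) = 0, 1, 2, 3, 0, 1, 2.
For k >= max(S) = 7, G(k) is determined by the previous 7 values G(k-7)..G(k-1); a window of 7 consecutive values has recurred shifted by 4, so by induction G(k + 4) = G(k) for all k >= 0: the sequence is periodic from the start with period 4.
One period: G(0..3) = 0, 1, 2, 3.
38 mod 4 = 2, so G(38) = G(2) = 2.

2


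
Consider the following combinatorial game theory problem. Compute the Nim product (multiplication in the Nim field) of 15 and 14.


Nim multiplication is bilinear over XOR: (u XOR v) * w = (u*w) XOR (v*w).
So we split each operand into its bit components and XOR the pairwise Nim products.
15 = 1 + 2 + 4 + 8 (as XOR of powers of 2).
14 = 2 + 4 + 8 (as XOR of powers of 2).
Using the standard Nim-product table on single bits:
  2*2 = 3,   2*4 = 8,   2*8 = 12,
  4*4 = 6,   4*8 = 11,  8*8 = 13,
and  1*x = x (identity), k*l = l*k (commutative).
Pairwise Nim products:
  1 * 2 = 2
  1 * 4 = 4
  1 * 8 = 8
  2 * 2 = 3
  2 * 4 = 8
  2 * 8 = 12
  4 * 2 = 8
  4 * 4 = 6
  4 * 8 = 11
  8 * 2 = 12
  8 * 4 = 11
  8 * 8 = 13
XOR them: 2 XOR 4 XOR 8 XOR 3 XOR 8 XOR 12 XOR 8 XOR 6 XOR 11 XOR 12 XOR 11 XOR 13 = 6.
Result: 15 * 14 = 6 (in Nim).

6


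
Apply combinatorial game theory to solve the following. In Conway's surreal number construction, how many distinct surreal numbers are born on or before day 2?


Day 0: {|} = 0 is born. Count = 1.
Day n: the number of surreal numbers born by day n is 2^(n+1) - 1.
By day 0: 2^1 - 1 = 1
By day 1: 2^2 - 1 = 3
By day 2: 2^3 - 1 = 7
By day 2: 7 surreal numbers.

7


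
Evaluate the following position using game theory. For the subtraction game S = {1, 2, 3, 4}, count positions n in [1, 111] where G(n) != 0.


Subtraction set S = {1, 2, 3, 4}, so G(n) = n mod 5.
G(n) = 0 when n is a multiple of 5.
Multiples of 5 in [1, 111]: 22
N-positions (nonzero Grundy) = 111 - 22 = 89

89


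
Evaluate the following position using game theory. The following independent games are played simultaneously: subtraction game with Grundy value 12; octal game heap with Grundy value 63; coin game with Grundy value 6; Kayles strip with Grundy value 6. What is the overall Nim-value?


By the Sprague-Grundy theorem, the Grundy value of a sum of games is the XOR of individual Grundy values.
subtraction game: Grundy value = 12. Running XOR: 0 XOR 12 = 12
octal game heap: Grundy value = 63. Running XOR: 12 XOR 63 = 51
coin game: Grundy value = 6. Running XOR: 51 XOR 6 = 53
Kayles strip: Grundy value = 6. Running XOR: 53 XOR 6 = 51
The combined Grundy value is 51.

51


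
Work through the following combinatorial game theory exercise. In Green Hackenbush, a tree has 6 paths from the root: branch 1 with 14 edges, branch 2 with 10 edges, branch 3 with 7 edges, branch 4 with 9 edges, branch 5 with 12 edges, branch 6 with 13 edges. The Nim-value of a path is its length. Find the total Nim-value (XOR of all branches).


The tree has 6 branches from the ground vertex.
In Green Hackenbush, the Nim-value of a simple path of length k is k.
Branch 1: length 14, Nim-value = 14
Branch 2: length 10, Nim-value = 10
Branch 3: length 7, Nim-value = 7
Branch 4: length 9, Nim-value = 9
Branch 5: length 12, Nim-value = 12
Branch 6: length 13, Nim-value = 13
Total Nim-value = XOR of all branch values:
0 XOR 14 = 14
14 XOR 10 = 4
4 XOR 7 = 3
3 XOR 9 = 10
10 XOR 12 = 6
6 XOR 13 = 11
Nim-value of the tree = 11

11


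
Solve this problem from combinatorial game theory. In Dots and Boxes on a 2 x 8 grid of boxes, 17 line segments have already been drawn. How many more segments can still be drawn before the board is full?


Grid: 2 x 8 boxes, i.e. 3 rows and 9 columns of dots.
Horizontal edges: (rows + 1) * cols = 3 * 8 = 24
Vertical edges: rows * (cols + 1) = 2 * 9 = 18
Total edges: 24 + 18 = 42
Edges drawn: 17
Remaining: 42 - 17 = 25

25


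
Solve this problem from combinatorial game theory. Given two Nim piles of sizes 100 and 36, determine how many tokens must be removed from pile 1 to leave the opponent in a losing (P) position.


Piles: 100 and 36
Current XOR: 100 XOR 36 = 64 (non-zero, so this is an N-position).
To make the XOR zero, we need to find a move that balances the piles.
For pile 1 (size 100): target = 100 XOR 64 = 36
We reduce pile 1 from 100 to 36.
Tokens removed: 100 - 36 = 64
Verification: 36 XOR 36 = 0

64


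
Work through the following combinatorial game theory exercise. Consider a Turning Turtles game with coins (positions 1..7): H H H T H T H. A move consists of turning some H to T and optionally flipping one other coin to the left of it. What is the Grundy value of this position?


Coins: H H H T H T H
Key fact: a single head at position k behaves exactly like a Nim heap of size k (turning it to T and optionally flipping a coin at j < k corresponds to moving the heap from k to j, or to 0), and heads combine as a disjunctive sum (two heads at the same place would cancel, matching j XOR j = 0). So the Nim-value is the XOR of the 1-indexed positions of the heads.
Face-up positions (1-indexed): [1, 2, 3, 5, 7]
XOR 0 with 1: 0 XOR 1 = 1
XOR 1 with 2: 1 XOR 2 = 3
XOR 3 with 3: 3 XOR 3 = 0
XOR 0 with 5: 0 XOR 5 = 5
XOR 5 with 7: 5 XOR 7 = 2
Nim-value = 2

2


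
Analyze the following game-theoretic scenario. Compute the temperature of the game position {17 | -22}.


The game is {17 | -22}, a switch {a | b} with numbers a > b.
Cooling {a | b} by t gives {a - t | b + t}, which stops being hot when a - t = b + t, i.e. at t = (a - b)/2. So the temperature of a switch is (a - b)/2.
Temperature = (Left option - Right option) / 2
= (17 - (-22)) / 2
= 39 / 2
= 39/2

39/2


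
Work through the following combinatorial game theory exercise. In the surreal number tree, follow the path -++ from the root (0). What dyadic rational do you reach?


Sign expansion: -++
Rule: track bounds (lo, hi), initially (-inf, +inf). On '+', the current value becomes lo and we move to the simplest number in (value, hi): value + 1 if hi = +inf, otherwise the midpoint (value + hi)/2. On '-', the current value becomes hi and we move to value - 1 if lo = -inf, otherwise the midpoint (lo + value)/2.
Start at 0.
Step 1: sign = -, move left. Bounds: (-inf, 0). Value = -1
Step 2: sign = +, move right. Bounds: (-1, 0). Value = -1/2
Step 3: sign = +, move right. Bounds: (-1/2, 0). Value = -1/4
The surreal number with sign expansion -++ is -1/4.

-1/4


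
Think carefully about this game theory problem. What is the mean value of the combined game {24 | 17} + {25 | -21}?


G1 = {24 | 17}, G2 = {25 | -21}
Each is a switch {a | b} with numbers a > b; its mean value is (a + b)/2, and mean value is additive over game sums: m(G1 + G2) = m(G1) + m(G2).
Mean of G1 = (24 + (17))/2 = 41/2 = 41/2
Mean of G2 = (25 + (-21))/2 = 4/2 = 2
Mean of G1 + G2 = 41/2 + 2 = 45/2

45/2


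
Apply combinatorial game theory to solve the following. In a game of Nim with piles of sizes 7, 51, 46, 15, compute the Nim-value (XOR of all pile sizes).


We need the XOR (exclusive or) of all pile sizes.
After XOR-ing pile 1 (size 7): 0 XOR 7 = 7
After XOR-ing pile 2 (size 51): 7 XOR 51 = 52
After XOR-ing pile 3 (size 46): 52 XOR 46 = 26
After XOR-ing pile 4 (size 15): 26 XOR 15 = 21
The Nim-value of this position is 21.

21


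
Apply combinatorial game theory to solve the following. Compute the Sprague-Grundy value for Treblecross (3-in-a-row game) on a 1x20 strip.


Treblecross: place X on empty cells; 3-in-a-row wins.
Playing within two cells of an existing X lets the opponent win at once, so sensible play treats the cells i-2..i+2 around each X as dead. The player left with no safe cell loses, so this is a normal-play take-away game on strips of safe cells.
Placing X at cell i (0-indexed) of a strip of k safe cells leaves independent strips of sizes max(0, i-2) and max(0, k-i-3). Hence G(k) = mex{ G(max(0,i-2)) XOR G(max(0,k-i-3)) : 0 <= i < k }, with G(0) = 0.
G(1): splits (0,0):0^0=0 -> mex({0}) = 1
G(2): splits (0,0):0^0=0 -> mex({0}) = 1
G(3): splits (0,0):0^0=0 -> mex({0}) = 1
G(4): splits (0,1):0^1=1 (0,0):0^0=0 -> mex({0, 1}) = 2
G(5): splits (0,2):0^1=1 (0,1):0^1=1 (0,0):0^0=0 -> mex({0, 1}) = 2
G(6) = mex({1}) = 0
G(7) = mex({0, 1, 2}) = 3
G(8) = mex({0, 1, 2}) = 3
G(9) = mex({0, 2}) = 1
G(10) = mex({0, 2, 3}) = 1
G(11) = mex({0, 3}) = 1
G(12) = mex({1, 3}) = 0
G(13) = mex({0, 1, 2, 3}) = 4
G(14) = mex({0, 1, 2}) = 3
G(15) = mex({0, 1, 2}) = 3
G(16) = mex({0, 1, 2, 4}) = 3
G(17) = mex({0, 1, 3, 4}) = 2
G(18) = mex({0, 1, 3, 4}) = 2
G(19) = mex({0, 1, 3, 5}) = 2
G(20) = mex({0, 1, 2, 3, 5}) = 4
Therefore G(20) = 4.

4


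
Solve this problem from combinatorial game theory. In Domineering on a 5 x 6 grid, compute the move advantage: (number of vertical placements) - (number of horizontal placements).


Board is 5 x 6 (rows x cols).
Left (vertical) placements: (rows-1) * cols = 4 * 6 = 24
Right (horizontal) placements: rows * (cols-1) = 5 * 5 = 25
Advantage = Left - Right = 24 - 25 = -1

-1


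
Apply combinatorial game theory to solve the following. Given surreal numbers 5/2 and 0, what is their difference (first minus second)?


x = 5/2, y = 0
Converting to common denominator: 2
x = 5/2, y = 0/2
x - y = 5/2 - 0 = 5/2

5/2


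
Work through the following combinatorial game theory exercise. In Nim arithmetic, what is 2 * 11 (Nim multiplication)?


Nim multiplication is bilinear over XOR: (u XOR v) * w = (u*w) XOR (v*w).
So we split each operand into its bit components and XOR the pairwise Nim products.
2 = 2 (as XOR of powers of 2).
11 = 1 + 2 + 8 (as XOR of powers of 2).
Using the standard Nim-product table on single bits:
  2*2 = 3,   2*4 = 8,   2*8 = 12,
  4*4 = 6,   4*8 = 11,  8*8 = 13,
and  1*x = x (identity), k*l = l*k (commutative).
Pairwise Nim products:
  2 * 1 = 2
  2 * 2 = 3
  2 * 8 = 12
XOR them: 2 XOR 3 XOR 12 = 13.
Result: 2 * 11 = 13 (in Nim).

13


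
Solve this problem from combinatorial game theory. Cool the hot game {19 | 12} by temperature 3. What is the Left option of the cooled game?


Original game: {19 | 12} (a switch {a | b} with a > b).
Cooling by t (for t below the temperature (a - b)/2 = 7/2) taxes each move by t: {a | b} cooled by t is {a - t | b + t}.
Cooling amount: t = 3
Cooled Left option: 19 - 3 = 16
Cooled Right option: 12 + 3 = 15
Cooled game: {16 | 15}
Left option = 16

16


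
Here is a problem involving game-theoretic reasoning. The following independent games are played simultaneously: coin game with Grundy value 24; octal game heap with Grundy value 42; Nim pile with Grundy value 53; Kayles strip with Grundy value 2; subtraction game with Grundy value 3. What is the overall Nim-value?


By the Sprague-Grundy theorem, the Grundy value of a sum of games is the XOR of individual Grundy values.
coin game: Grundy value = 24. Running XOR: 0 XOR 24 = 24
octal game heap: Grundy value = 42. Running XOR: 24 XOR 42 = 50
Nim pile: Grundy value = 53. Running XOR: 50 XOR 53 = 7
Kayles strip: Grundy value = 2. Running XOR: 7 XOR 2 = 5
subtraction game: Grundy value = 3. Running XOR: 5 XOR 3 = 6
The combined Grundy value is 6.

6


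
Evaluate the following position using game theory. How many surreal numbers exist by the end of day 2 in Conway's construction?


Day 0: {|} = 0 is born. Count = 1.
Day n: the number of surreal numbers born by day n is 2^(n+1) - 1.
By day 0: 2^1 - 1 = 1
By day 1: 2^2 - 1 = 3
By day 2: 2^3 - 1 = 7
By day 2: 7 surreal numbers.

7


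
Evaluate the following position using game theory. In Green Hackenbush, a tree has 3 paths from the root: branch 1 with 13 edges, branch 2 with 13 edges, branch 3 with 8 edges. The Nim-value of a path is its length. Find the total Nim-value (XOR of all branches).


The tree has 3 branches from the ground vertex.
In Green Hackenbush, the Nim-value of a simple path of length k is k.
Branch 1: length 13, Nim-value = 13
Branch 2: length 13, Nim-value = 13
Branch 3: length 8, Nim-value = 8
Total Nim-value = XOR of all branch values:
0 XOR 13 = 13
13 XOR 13 = 0
0 XOR 8 = 8
Nim-value of the tree = 8

8


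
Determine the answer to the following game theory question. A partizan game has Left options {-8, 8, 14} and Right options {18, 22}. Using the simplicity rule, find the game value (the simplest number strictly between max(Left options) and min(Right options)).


Left options: {-8, 8, 14}, max = 14
Right options: {18, 22}, min = 18
All options are numbers and max(Left) < min(Right), so by the simplicity theorem the value is the simplest (earliest-born) number strictly between 14 and 18.
Integers 15 through 17 all lie strictly between 14 and 18.
Among integers, the simplest (lowest birthday = smallest |n|; 0 is born on day 0, +-n on day n) is 15.
No non-integer in the interval can be simpler: if x is a non-integer in the interval, then floor(x) or ceil(x) also lies in the interval (the interval contains an integer), and both are proper prefixes of x's sign expansion, i.e. born earlier. So the game value is 15.
Game value = 15

15


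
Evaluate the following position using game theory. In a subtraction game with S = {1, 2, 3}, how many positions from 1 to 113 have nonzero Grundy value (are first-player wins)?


Subtraction set S = {1, 2, 3}, so G(n) = n mod 4.
G(n) = 0 when n is a multiple of 4.
Multiples of 4 in [1, 113]: 28
N-positions (nonzero Grundy) = 113 - 28 = 85

85


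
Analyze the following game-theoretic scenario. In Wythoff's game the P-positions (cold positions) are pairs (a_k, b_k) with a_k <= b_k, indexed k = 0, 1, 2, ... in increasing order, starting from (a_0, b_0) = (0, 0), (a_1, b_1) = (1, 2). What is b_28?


By Wythoff's theorem, a_k = floor(k * phi) and b_k = floor(k * phi^2) = a_k + k, where phi = (1 + sqrt(5))/2 is the golden ratio.
phi = (1 + sqrt(5))/2 = 1.618034
phi^2 = phi + 1 = 2.618034
k = 28
k * phi^2 = 28 * 2.618034 = 73.304952
b_28 = floor(k * phi^2) = 73 (check: a_28 + k = 45 + 28 = 73)

73


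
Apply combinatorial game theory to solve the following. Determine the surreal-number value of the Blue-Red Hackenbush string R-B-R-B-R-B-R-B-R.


Edges (from ground): R-B-R-B-R-B-R-B-R
By Berlekamp's sign-expansion rule, a Blue-Red Hackenbush stalk has the value of the surreal number whose sign sequence is the edge sequence with B -> + and R -> -.
Sign sequence: -+-+-+-+-
Trace the sign expansion in the surreal number tree, starting from 0:
Edge 1: R (sign -) -> bounds (-inf, 0), value = -1
Edge 2: B (sign +) -> bounds (-1, 0), value = -1/2
Edge 3: R (sign -) -> bounds (-1, -1/2), value = -3/4
Edge 4: B (sign +) -> bounds (-3/4, -1/2), value = -5/8
Edge 5: R (sign -) -> bounds (-3/4, -5/8), value = -11/16
Edge 6: B (sign +) -> bounds (-11/16, -5/8), value = -21/32
Edge 7: R (sign -) -> bounds (-11/16, -21/32), value = -43/64
Edge 8: B (sign +) -> bounds (-43/64, -21/32), value = -85/128
Edge 9: R (sign -) -> bounds (-43/64, -85/128), value = -171/256
Game value = -171/256

-171/256


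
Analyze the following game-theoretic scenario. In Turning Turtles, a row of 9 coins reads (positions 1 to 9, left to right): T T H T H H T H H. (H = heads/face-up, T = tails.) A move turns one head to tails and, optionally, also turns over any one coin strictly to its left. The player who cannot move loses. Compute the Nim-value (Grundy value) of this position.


Coins: T T H T H H T H H
Key fact: a single head at position k behaves exactly like a Nim heap of size k (turning it to T and optionally flipping a coin at j < k corresponds to moving the heap from k to j, or to 0), and heads combine as a disjunctive sum (two heads at the same place would cancel, matching j XOR j = 0). So the Nim-value is the XOR of the 1-indexed positions of the heads.
Face-up positions (1-indexed): [3, 5, 6, 8, 9]
XOR 0 with 3: 0 XOR 3 = 3
XOR 3 with 5: 3 XOR 5 = 6
XOR 6 with 6: 6 XOR 6 = 0
XOR 0 with 8: 0 XOR 8 = 8
XOR 8 with 9: 8 XOR 9 = 1
Nim-value = 1

1


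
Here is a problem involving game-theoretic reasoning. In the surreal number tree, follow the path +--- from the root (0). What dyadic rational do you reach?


Sign expansion: +---
Rule: track bounds (lo, hi), initially (-inf, +inf). On '+', the current value becomes lo and we move to the simplest number in (value, hi): value + 1 if hi = +inf, otherwise the midpoint (value + hi)/2. On '-', the current value becomes hi and we move to value - 1 if lo = -inf, otherwise the midpoint (lo + value)/2.
Start at 0.
Step 1: sign = +, move right. Bounds: (0, +inf). Value = 1
Step 2: sign = -, move left. Bounds: (0, 1). Value = 1/2
Step 3: sign = -, move left. Bounds: (0, 1/2). Value = 1/4
Step 4: sign = -, move left. Bounds: (0, 1/4). Value = 1/8
The surreal number with sign expansion +--- is 1/8.

1/8


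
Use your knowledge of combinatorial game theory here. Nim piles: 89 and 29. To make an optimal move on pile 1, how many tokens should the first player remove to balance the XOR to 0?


Piles: 89 and 29
Current XOR: 89 XOR 29 = 68 (non-zero, so this is an N-position).
To make the XOR zero, we need to find a move that balances the piles.
For pile 1 (size 89): target = 89 XOR 68 = 29
We reduce pile 1 from 89 to 29.
Tokens removed: 89 - 29 = 60
Verification: 29 XOR 29 = 0

60


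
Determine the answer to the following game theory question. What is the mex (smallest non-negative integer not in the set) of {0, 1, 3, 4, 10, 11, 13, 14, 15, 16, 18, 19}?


Set = {0, 1, 3, 4, 10, 11, 13, 14, 15, 16, 18, 19}
0 is in the set.
1 is in the set.
2 is NOT in the set. This is the mex.
mex = 2

2


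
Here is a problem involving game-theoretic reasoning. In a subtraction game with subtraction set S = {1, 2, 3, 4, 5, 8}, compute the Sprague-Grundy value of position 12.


The subtraction set is S = {1, 2, 3, 4, 5, 8}.
G(k) = mex{ G(k - s) : s in S, s <= k }. We compute iteratively: G(0) = 0.
G(1) = mex({0}) = 1
G(2) = mex({0, 1}) = 2
G(3) = mex({0, 1, 2}) = 3
G(4) = mex({0, 1, 2, 3}) = 4
G(5) = mex({0, 1, 2, 3, 4}) = 5
G(6) = mex({1, 2, 3, 4, 5}) = 0
G(7) = mex({0, 2, 3, 4, 5}) = 1
G(8) = mex({0, 1, 3, 4, 5}) = 2
G(9) = mex({0, 1, 2, 4, 5}) = 3
G(10) = mex({0, 1, 2, 3, 5}) = 4
G(11) = mex({0, 1, 2, 3, 4}) = 5
G(12) = mex({1, 2, 3, 4, 5}) = 0
Therefore G(12) = 0.

0


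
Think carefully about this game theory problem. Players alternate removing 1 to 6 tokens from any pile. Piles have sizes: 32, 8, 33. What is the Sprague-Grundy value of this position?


Subtraction set: {1, 2, 3, 4, 5, 6}
For this subtraction set, G(n) = n mod 7 (period = max + 1 = 7).
Pile 1 (size 32): G(32) = 32 mod 7 = 4
Pile 2 (size 8): G(8) = 8 mod 7 = 1
Pile 3 (size 33): G(33) = 33 mod 7 = 5
Total Grundy value = XOR of all: 4 XOR 1 XOR 5 = 0

0


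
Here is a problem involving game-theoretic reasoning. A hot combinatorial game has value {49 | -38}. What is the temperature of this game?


The game is {49 | -38}, a switch {a | b} with numbers a > b.
Cooling {a | b} by t gives {a - t | b + t}, which stops being hot when a - t = b + t, i.e. at t = (a - b)/2. So the temperature of a switch is (a - b)/2.
Temperature = (Left option - Right option) / 2
= (49 - (-38)) / 2
= 87 / 2
= 87/2

87/2


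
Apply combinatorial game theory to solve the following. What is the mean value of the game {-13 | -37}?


Game = {-13 | -37}, a switch {a | b} with numbers a > b.
Its thermograph has left wall a - t and right wall b + t, which meet at t = (a - b)/2, where both equal (a + b)/2. So the mast (mean value) is at (a + b)/2.
Mean = (-13 + (-37))/2 = -50/2 = -25

-25


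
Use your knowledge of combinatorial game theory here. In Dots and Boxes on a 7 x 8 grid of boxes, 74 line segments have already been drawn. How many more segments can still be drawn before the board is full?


Grid: 7 x 8 boxes, i.e. 8 rows and 9 columns of dots.
Horizontal edges: (rows + 1) * cols = 8 * 8 = 64
Vertical edges: rows * (cols + 1) = 7 * 9 = 63
Total edges: 64 + 63 = 127
Edges drawn: 74
Remaining: 127 - 74 = 53

53


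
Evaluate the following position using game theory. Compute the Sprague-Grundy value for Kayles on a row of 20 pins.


Kayles: a move removes 1 or 2 adjacent pins from a contiguous row.
Removing pins from a row of k leaves two independent rows (a, b) with a + b = k - 1 (one pin) or a + b = k - 2 (two pins); an end removal gives a = 0.
By Sprague-Grundy, G(k) = mex{ G(a) XOR G(b) } over all these splits. G(0) = 0.
G(1): splits (0,0):0^0=0 -> mex({0}) = 1
G(2): splits (0,1):0^1=1 (0,0):0^0=0 -> mex({0, 1}) = 2
G(3): splits (0,2):0^2=2 (1,1):1^1=0 (0,1):0^1=1 -> mex({0, 1, 2}) = 3
G(4): splits (0,3):0^3=3 (1,2):1^2=3 (0,2):0^2=2 (1,1):1^1=0 -> mex({0, 2, 3}) = 1
G(5): splits (0,4):0^1=1 (1,3):1^3=2 (2,2):2^2=0 (0,3):0^3=3 (1,2):1^2=3 -> mex({0, 1, 2, 3}) = 4
G(6) = mex({0, 1, 2, 4}) = 3
G(7) = mex({0, 1, 3, 4, 5}) = 2
G(8) = mex({0, 2, 3, 5, 6}) = 1
G(9) = mex({0, 1, 2, 3, 6, 7}) = 4
G(10) = mex({0, 1, 3, 4, 5, 7}) = 2
G(11) = mex({0, 1, 2, 3, 4, 5}) = 6
G(12) = mex({0, 1, 2, 3, 5, 6, 7}) = 4
G(13) = mex({0, 2, 3, 4, 6, 7}) = 1
G(14) = mex({0, 1, 4, 5, 6, 7}) = 2
G(15) = mex({0, 1, 2, 3, 4, 5, 6}) = 7
G(16) = mex({0, 2, 3, 5, 6, 7}) = 1
G(17) = mex({0, 1, 2, 3, 5, 6, 7}) = 4
G(18) = mex({0, 1, 2, 4, 5, 6}) = 3
G(19) = mex({0, 1, 3, 4, 5, 7}) = 2
G(20) = mex({0, 2, 3, 4, 5, 6, 7}) = 1
Therefore G(20) = 1.

1


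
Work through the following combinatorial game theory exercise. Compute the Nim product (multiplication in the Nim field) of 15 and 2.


Nim multiplication is bilinear over XOR: (u XOR v) * w = (u*w) XOR (v*w).
So we split each operand into its bit components and XOR the pairwise Nim products.
15 = 1 + 2 + 4 + 8 (as XOR of powers of 2).
2 = 2 (as XOR of powers of 2).
Using the standard Nim-product table on single bits:
  2*2 = 3,   2*4 = 8,   2*8 = 12,
  4*4 = 6,   4*8 = 11,  8*8 = 13,
and  1*x = x (identity), k*l = l*k (commutative).
Pairwise Nim products:
  1 * 2 = 2
  2 * 2 = 3
  4 * 2 = 8
  8 * 2 = 12
XOR them: 2 XOR 3 XOR 8 XOR 12 = 5.
Result: 15 * 2 = 5 (in Nim).

5


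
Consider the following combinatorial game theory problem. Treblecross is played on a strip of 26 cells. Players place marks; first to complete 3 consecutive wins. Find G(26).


Treblecross: place X on empty cells; 3-in-a-row wins.
Playing within two cells of an existing X lets the opponent win at once, so sensible play treats the cells i-2..i+2 around each X as dead. The player left with no safe cell loses, so this is a normal-play take-away game on strips of safe cells.
Placing X at cell i (0-indexed) of a strip of k safe cells leaves independent strips of sizes max(0, i-2) and max(0, k-i-3). Hence G(k) = mex{ G(max(0,i-2)) XOR G(max(0,k-i-3)) : 0 <= i < k }, with G(0) = 0.
G(1): splits (0,0):0^0=0 -> mex({0}) = 1
G(2): splits (0,0):0^0=0 -> mex({0}) = 1
G(3): splits (0,0):0^0=0 -> mex({0}) = 1
G(4): splits (0,1):0^1=1 (0,0):0^0=0 -> mex({0, 1}) = 2
G(5): splits (0,2):0^1=1 (0,1):0^1=1 (0,0):0^0=0 -> mex({0, 1}) = 2
G(6) = mex({1}) = 0
G(7) = mex({0, 1, 2}) = 3
G(8) = mex({0, 1, 2}) = 3
G(9) = mex({0, 2}) = 1
G(10) = mex({0, 2, 3}) = 1
G(11) = mex({0, 3}) = 1
G(12) = mex({1, 3}) = 0
G(13) = mex({0, 1, 2, 3}) = 4
G(14) = mex({0, 1, 2}) = 3
G(15) = mex({0, 1, 2}) = 3
G(16) = mex({0, 1, 2, 4}) = 3
G(17) = mex({0, 1, 3, 4}) = 2
G(18) = mex({0, 1, 3, 4}) = 2
G(19) = mex({0, 1, 3, 5}) = 2
G(20) = mex({0, 1, 2, 3, 5}) = 4
G(21) = mex({0, 1, 2, 3, 5}) = 4
G(22) = mex({1, 2, 6}) = 0
G(23) = mex({0, 1, 2, 3, 4, 6}) = 5
G(24) = mex({0, 1, 2, 3, 4}) = 5
G(25) = mex({0, 1, 3, 4, 7}) = 2
G(26) = mex({0, 1, 3, 4, 5, 7}) = 2
Therefore G(26) = 2.

2


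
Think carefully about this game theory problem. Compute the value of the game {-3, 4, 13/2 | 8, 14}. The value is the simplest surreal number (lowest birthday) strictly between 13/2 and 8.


Left options: {-3, 4, 13/2}, max = 13/2
Right options: {8, 14}, min = 8
All options are numbers and max(Left) < min(Right), so by the simplicity theorem the value is the simplest (earliest-born) number strictly between 13/2 and 8.
The only integer strictly between 13/2 and 8 is 7.
No non-integer in the interval can be simpler: if x is a non-integer in the interval, then floor(x) or ceil(x) also lies in the interval (the interval contains an integer), and both are proper prefixes of x's sign expansion, i.e. born earlier. So the game value is 7.
Game value = 7

7


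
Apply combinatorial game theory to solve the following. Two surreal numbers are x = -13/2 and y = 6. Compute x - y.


x = -13/2, y = 6
Converting to common denominator: 2
x = -13/2, y = 12/2
x - y = -13/2 - 6 = -25/2

-25/2


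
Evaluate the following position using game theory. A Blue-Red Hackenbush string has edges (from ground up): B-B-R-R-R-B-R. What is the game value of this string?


Edges (from ground): B-B-R-R-R-B-R
By Berlekamp's sign-expansion rule, a Blue-Red Hackenbush stalk has the value of the surreal number whose sign sequence is the edge sequence with B -> + and R -> -.
Sign sequence: ++---+-
Trace the sign expansion in the surreal number tree, starting from 0:
Edge 1: B (sign +) -> bounds (0, +inf), value = 1
Edge 2: B (sign +) -> bounds (1, +inf), value = 2
Edge 3: R (sign -) -> bounds (1, 2), value = 3/2
Edge 4: R (sign -) -> bounds (1, 3/2), value = 5/4
Edge 5: R (sign -) -> bounds (1, 5/4), value = 9/8
Edge 6: B (sign +) -> bounds (9/8, 5/4), value = 19/16
Edge 7: R (sign -) -> bounds (9/8, 19/16), value = 37/32
Game value = 37/32

37/32


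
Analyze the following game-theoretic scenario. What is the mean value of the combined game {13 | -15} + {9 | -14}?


G1 = {13 | -15}, G2 = {9 | -14}
Each is a switch {a | b} with numbers a > b; its mean value is (a + b)/2, and mean value is additive over game sums: m(G1 + G2) = m(G1) + m(G2).
Mean of G1 = (13 + (-15))/2 = -2/2 = -1
Mean of G2 = (9 + (-14))/2 = -5/2 = -5/2
Mean of G1 + G2 = -1 + -5/2 = -7/2

-7/2


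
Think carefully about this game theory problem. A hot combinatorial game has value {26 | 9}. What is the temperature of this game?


The game is {26 | 9}, a switch {a | b} with numbers a > b.
Cooling {a | b} by t gives {a - t | b + t}, which stops being hot when a - t = b + t, i.e. at t = (a - b)/2. So the temperature of a switch is (a - b)/2.
Temperature = (Left option - Right option) / 2
= (26 - (9)) / 2
= 17 / 2
= 17/2

17/2


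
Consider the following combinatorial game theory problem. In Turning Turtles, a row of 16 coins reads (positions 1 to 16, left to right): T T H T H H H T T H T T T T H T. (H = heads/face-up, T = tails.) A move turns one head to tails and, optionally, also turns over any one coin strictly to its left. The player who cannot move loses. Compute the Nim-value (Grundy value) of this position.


Coins: T T H T H H H T T H T T T T H T
Key fact: a single head at position k behaves exactly like a Nim heap of size k (turning it to T and optionally flipping a coin at j < k corresponds to moving the heap from k to j, or to 0), and heads combine as a disjunctive sum (two heads at the same place would cancel, matching j XOR j = 0). So the Nim-value is the XOR of the 1-indexed positions of the heads.
Face-up positions (1-indexed): [3, 5, 6, 7, 10, 15]
XOR 0 with 3: 0 XOR 3 = 3
XOR 3 with 5: 3 XOR 5 = 6
XOR 6 with 6: 6 XOR 6 = 0
XOR 0 with 7: 0 XOR 7 = 7
XOR 7 with 10: 7 XOR 10 = 13
XOR 13 with 15: 13 XOR 15 = 2
Nim-value = 2

2


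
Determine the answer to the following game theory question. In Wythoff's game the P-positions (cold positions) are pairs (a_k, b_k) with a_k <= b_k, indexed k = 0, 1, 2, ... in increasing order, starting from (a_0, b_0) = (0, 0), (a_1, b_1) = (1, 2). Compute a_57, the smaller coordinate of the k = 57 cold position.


By Wythoff's theorem, a_k = floor(k * phi) and b_k = floor(k * phi^2) = a_k + k, where phi = (1 + sqrt(5))/2 is the golden ratio.
phi = (1 + sqrt(5))/2 = 1.618034
k = 57
k * phi = 57 * 1.618034 = 92.227937
a_57 = floor(k * phi) = 92

92


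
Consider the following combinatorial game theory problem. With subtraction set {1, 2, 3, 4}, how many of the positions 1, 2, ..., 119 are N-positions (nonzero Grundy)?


Subtraction set S = {1, 2, 3, 4}, so G(n) = n mod 5.
G(n) = 0 when n is a multiple of 5.
Multiples of 5 in [1, 119]: 23
N-positions (nonzero Grundy) = 119 - 23 = 96

96


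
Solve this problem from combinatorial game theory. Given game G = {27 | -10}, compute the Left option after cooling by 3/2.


Original game: {27 | -10} (a switch {a | b} with a > b).
Cooling by t (for t below the temperature (a - b)/2 = 37/2) taxes each move by t: {a | b} cooled by t is {a - t | b + t}.
Cooling amount: t = 3/2
Cooled Left option: 27 - 3/2 = 51/2
Cooled Right option: -10 + 3/2 = -17/2
Cooled game: {51/2 | -17/2}
Left option = 51/2

51/2


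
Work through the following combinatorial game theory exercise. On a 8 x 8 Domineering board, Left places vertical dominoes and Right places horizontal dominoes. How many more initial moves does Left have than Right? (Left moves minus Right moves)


Board is 8 x 8 (rows x cols).
Left (vertical) placements: (rows-1) * cols = 7 * 8 = 56
Right (horizontal) placements: rows * (cols-1) = 8 * 7 = 56
Advantage = Left - Right = 56 - 56 = 0

0


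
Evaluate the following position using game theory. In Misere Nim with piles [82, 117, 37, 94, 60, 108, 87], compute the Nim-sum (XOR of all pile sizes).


We need the XOR (exclusive or) of all pile sizes.
After XOR-ing pile 1 (size 82): 0 XOR 82 = 82
After XOR-ing pile 2 (size 117): 82 XOR 117 = 39
After XOR-ing pile 3 (size 37): 39 XOR 37 = 2
After XOR-ing pile 4 (size 94): 2 XOR 94 = 92
After XOR-ing pile 5 (size 60): 92 XOR 60 = 96
After XOR-ing pile 6 (size 108): 96 XOR 108 = 12
After XOR-ing pile 7 (size 87): 12 XOR 87 = 91
The Nim-value of this position is 91.

91


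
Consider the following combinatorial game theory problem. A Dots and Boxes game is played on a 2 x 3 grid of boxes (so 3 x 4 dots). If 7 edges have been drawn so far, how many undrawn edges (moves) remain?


Grid: 2 x 3 boxes, i.e. 3 rows and 4 columns of dots.
Horizontal edges: (rows + 1) * cols = 3 * 3 = 9
Vertical edges: rows * (cols + 1) = 2 * 4 = 8
Total edges: 9 + 8 = 17
Edges drawn: 7
Remaining: 17 - 7 = 10

10


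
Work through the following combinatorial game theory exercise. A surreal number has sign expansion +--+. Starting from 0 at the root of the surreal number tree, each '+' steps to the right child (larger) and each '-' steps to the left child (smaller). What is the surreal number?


Sign expansion: +--+
Rule: track bounds (lo, hi), initially (-inf, +inf). On '+', the current value becomes lo and we move to the simplest number in (value, hi): value + 1 if hi = +inf, otherwise the midpoint (value + hi)/2. On '-', the current value becomes hi and we move to value - 1 if lo = -inf, otherwise the midpoint (lo + value)/2.
Start at 0.
Step 1: sign = +, move right. Bounds: (0, +inf). Value = 1
Step 2: sign = -, move left. Bounds: (0, 1). Value = 1/2
Step 3: sign = -, move left. Bounds: (0, 1/2). Value = 1/4
Step 4: sign = +, move right. Bounds: (1/4, 1/2). Value = 3/8
The surreal number with sign expansion +--+ is 3/8.

3/8


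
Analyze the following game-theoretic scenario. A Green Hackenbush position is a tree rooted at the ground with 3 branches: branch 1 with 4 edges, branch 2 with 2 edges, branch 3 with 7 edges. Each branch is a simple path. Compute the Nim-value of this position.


The tree has 3 branches from the ground vertex.
In Green Hackenbush, the Nim-value of a simple path of length k is k.
Branch 1: length 4, Nim-value = 4
Branch 2: length 2, Nim-value = 2
Branch 3: length 7, Nim-value = 7
Total Nim-value = XOR of all branch values:
0 XOR 4 = 4
4 XOR 2 = 6
6 XOR 7 = 1
Nim-value of the tree = 1

1


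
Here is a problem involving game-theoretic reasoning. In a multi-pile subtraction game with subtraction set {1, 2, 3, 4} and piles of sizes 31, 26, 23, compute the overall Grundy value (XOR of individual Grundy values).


Subtraction set: {1, 2, 3, 4}
For this subtraction set, G(n) = n mod 5 (period = max + 1 = 5).
Pile 1 (size 31): G(31) = 31 mod 5 = 1
Pile 2 (size 26): G(26) = 26 mod 5 = 1
Pile 3 (size 23): G(23) = 23 mod 5 = 3
Total Grundy value = XOR of all: 1 XOR 1 XOR 3 = 3

3


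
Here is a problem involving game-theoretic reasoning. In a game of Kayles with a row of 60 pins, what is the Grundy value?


Kayles: a move removes 1 or 2 adjacent pins from a contiguous row.
Removing pins from a row of k leaves two independent rows (a, b) with a + b = k - 1 (one pin) or a + b = k - 2 (two pins); an end removal gives a = 0.
By Sprague-Grundy, G(k) = mex{ G(a) XOR G(b) } over all these splits. G(0) = 0.
G(1): splits (0,0):0^0=0 -> mex({0}) = 1
G(2): splits (0,1):0^1=1 (0,0):0^0=0 -> mex({0, 1}) = 2
G(3): splits (0,2):0^2=2 (1,1):1^1=0 (0,1):0^1=1 -> mex({0, 1, 2}) = 3
G(4): splits (0,3):0^3=3 (1,2):1^2=3 (0,2):0^2=2 (1,1):1^1=0 -> mex({0, 2, 3}) = 1
G(5): splits (0,4):0^1=1 (1,3):1^3=2 (2,2):2^2=0 (0,3):0^3=3 (1,2):1^2=3 -> mex({0, 1, 2, 3}) = 4
G(6) = mex({0, 1, 2, 4}) = 3
G(7) = mex({0, 1, 3, 4, 5}) = 2
G(8) = mex({0, 2, 3, 5, 6}) = 1
G(9) = mex({0, 1, 2, 3, 6, 7}) = 4
G(10) = mex({0, 1, 3, 4, 5, 7}) = 2
G(11) = mex({0, 1, 2, 3, 4, 5}) = 6
G(12) = mex({0, 1, 2, 3, 5, 6, 7}) = 4
G(13) = mex({0, 2, 3, 4, 6, 7}) = 1
G(14) = mex({0, 1, 4, 5, 6, 7}) = 2
G(15) = mex({0, 1, 2, 3, 4, 5, 6}) = 7
G(16) = mex({0, 2, 3, 5, 6, 7}) = 1
G(17) = mex({0, 1, 2, 3, 5, 6, 7}) = 4
G(18) = mex({0, 1, 2, 4, 5, 6}) = 3
G(19) = mex({0, 1, 3, 4, 5, 7}) = 2
G(20) = mex({0, 2, 3, 4, 5, 6, 7}) = 1
G(21) = mex({0, 1, 2, 3, 5, 6, 7}) = 4
G(22) = mex({0, 1, 2, 3, 4, 5, 7}) = 6
G(23) = mex({0, 1, 2, 3, 4, 5, 6}) = 7
G(24) = mex({0, 1, 2, 3, 5, 6, 7}) = 4
G(25) = mex({0, 2, 3, 4, 6, 7}) = 1
G(26) = mex({0, 1, 3, 4, 5, 6, 7}) = 2
G(27) = mex({0, 1, 2, 3, 4, 5, 6, 7}) = 8
G(28) = mex({0, 1, 2, 3, 4, 6, 7, 8}) = 5
G(29) = mex({0, 1, 2, 3, 5, 6, 7, 8, 9}) = 4
G(30) = mex({0, 1, 2, 3, 4, 5, 6, 9, 10}) = 7
G(31) = mex({0, 1, 3, 4, 5, 7, 10, 11}) = 2
G(32) = mex({0, 2, 3, 4, 5, 6, 7, 9, 11}) = 1
G(33) = mex({0, 1, 2, 3, 4, 5, 6, 7, 9, 12}) = 8
G(34) = mex({0, 1, 2, 3, 4, 5, 7, 8, 11, 12}) = 6
G(35) = mex({0, 1, 2, 3, 4, 5, 6, 8, 9, 10, 11}) = 7
G(36) = mex({0, 1, 2, 3, 5, 6, 7, 9, 10}) = 4
G(37) = mex({0, 2, 3, 4, 6, 7, 9, 10, 11, 12}) = 1
G(38) = mex({0, 1, 3, 4, 5, 6, 7, 9, 10, 11, 12}) = 2
G(39) = mex({0, 1, 2, 4, 5, 6, 7, 9, 10, 12, 14}) = 3
G(40) = mex({0, 2, 3, 4, 6, 7, 11, 12, 14}) = 1
G(41) = mex({0, 1, 2, 3, 5, 6, 7, 9, 10, 11, 12}) = 4
G(42) = mex({0, 1, 2, 3, 4, 5, 6, 9, 10}) = 7
G(43) = mex({0, 1, 3, 4, 5, 7, 9, 10, 12, 15}) = 2
G(44) = mex({0, 2, 3, 4, 5, 6, 7, 9, 10, 12, 15}) = 1
G(45) = mex({0, 1, 2, 3, 4, 5, 6, 7, 9, 10, 12, 14}) = 8
G(46) = mex({0, 1, 3, 4, 5, 7, 8, 11, 12, 14}) = 2
G(47) = mex({0, 1, 2, 3, 4, 5, 6, 8, 9, 10, 11, 12}) = 7
G(48) = mex({0, 1, 2, 3, 5, 6, 7, 9, 10}) = 4
G(49) = mex({0, 2, 3, 4, 6, 7, 9, 10, 11, 12, 15}) = 1
G(50) = mex({0, 1, 4, 5, 6, 7, 9, 11, 12, 14, 15}) = 2
G(51) = mex({0, 1, 2, 3, 4, 5, 6, 7, 9, 12, 14, 15}) = 8
G(52) = mex({0, 2, 3, 4, 5, 6, 7, 8, 11, 12, 15}) = 1
G(53) = mex({0, 1, 2, 3, 5, 6, 7, 8, 9, 10, 11, 12}) = 4
G(54) = mex({0, 1, 2, 3, 4, 5, 6, 9, 10}) = 7
G(55) = mex({0, 1, 3, 4, 5, 7, 9, 10, 11, 12}) = 2
G(56) = mex({0, 2, 3, 4, 5, 6, 7, 9, 10, 11, 12, 13, 14}) = 1
G(57) = mex({0, 1, 2, 3, 5, 6, 7, 9, 10, 12, 13, 14, 15}) = 4
G(58) = mex({0, 1, 3, 4, 5, 7, 11, 12, 14, 15}) = 2
G(59) = mex({0, 1, 2, 3, 4, 5, 6, 9, 10, 11, 12, 15}) = 7
G(60) = mex({0, 1, 2, 3, 5, 6, 7, 9, 10}) = 4
Therefore G(60) = 4.

4


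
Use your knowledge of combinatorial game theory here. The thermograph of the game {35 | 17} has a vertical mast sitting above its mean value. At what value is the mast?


Game = {35 | 17}, a switch {a | b} with numbers a > b.
Its thermograph has left wall a - t and right wall b + t, which meet at t = (a - b)/2, where both equal (a + b)/2. So the mast (mean value) is at (a + b)/2.
Mean = (35 + (17))/2 = 52/2 = 26

26


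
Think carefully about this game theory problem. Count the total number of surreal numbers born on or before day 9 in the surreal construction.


Day 0: {|} = 0 is born. Count = 1.
Day n: the number of surreal numbers born by day n is 2^(n+1) - 1.
By day 0: 2^1 - 1 = 1
By day 1: 2^2 - 1 = 3
By day 2: 2^3 - 1 = 7
By day 3: 2^4 - 1 = 15
By day 4: 2^5 - 1 = 31
By day 5: 2^6 - 1 = 63
By day 6: 2^7 - 1 = 127
By day 7: 2^8 - 1 = 255
By day 8: 2^9 - 1 = 511
By day 9: 2^10 - 1 = 1023
By day 9: 1023 surreal numbers.

1023


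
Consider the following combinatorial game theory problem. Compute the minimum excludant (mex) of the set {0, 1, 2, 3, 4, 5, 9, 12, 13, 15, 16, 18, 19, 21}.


Set = {0, 1, 2, 3, 4, 5, 9, 12, 13, 15, 16, 18, 19, 21}
0 is in the set.
1 is in the set.
2 is in the set.
3 is in the set.
4 is in the set.
5 is in the set.
6 is NOT in the set. This is the mex.
mex = 6

6


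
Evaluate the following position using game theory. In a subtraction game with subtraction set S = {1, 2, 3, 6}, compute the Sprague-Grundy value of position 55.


The subtraction set is S = {1, 2, 3, 6}.
G(k) = mex{ G(k - s) : s in S, s <= k }. We compute iteratively: G(0) = 0.
G(1) = mex({0}) = 1
G(2) = mex({0, 1}) = 2
G(3) = mex({0, 1, 2}) = 3
G(4) = mex({1, 2, 3}) = 0
G(5) = mex({0, 2, 3}) = 1
G(6) = mex({0, 1, 3}) = 2
G(7) = mex({0, 1, 2}) = 3
G(8) = mex({1, 2, 3}) = 0
G(9) = mex({0, 2, 3}) = 1
Observe that G(4)..G(9) = 0, 1, 2, 3, 0, 1 repeats G(0)..G(5) = 0, 1, 2, 3, 0, 1.
For k >= max(S) = 6, G(k) is determined by the previous 6 values G(k-6)..G(k-1); a window of 6 consecutive values has recurred shifted by 4, so by induction G(k + 4) = G(k) for all k >= 0: the sequence is periodic from the start with period 4.
One period: G(0..3) = 0, 1, 2, 3.
55 mod 4 = 3, so G(55) = G(3) = 3.

3


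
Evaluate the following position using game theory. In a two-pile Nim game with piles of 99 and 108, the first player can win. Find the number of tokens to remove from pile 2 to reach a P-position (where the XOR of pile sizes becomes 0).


Piles: 99 and 108
Current XOR: 99 XOR 108 = 15 (non-zero, so this is an N-position).
To make the XOR zero, we need to find a move that balances the piles.
For pile 2 (size 108): target = 108 XOR 15 = 99
We reduce pile 2 from 108 to 99.
Tokens removed: 108 - 99 = 9
Verification: 99 XOR 99 = 0

9


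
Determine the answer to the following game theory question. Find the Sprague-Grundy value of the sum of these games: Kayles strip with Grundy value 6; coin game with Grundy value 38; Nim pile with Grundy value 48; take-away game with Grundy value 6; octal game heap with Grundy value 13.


By the Sprague-Grundy theorem, the Grundy value of a sum of games is the XOR of individual Grundy values.
Kayles strip: Grundy value = 6. Running XOR: 0 XOR 6 = 6
coin game: Grundy value = 38. Running XOR: 6 XOR 38 = 32
Nim pile: Grundy value = 48. Running XOR: 32 XOR 48 = 16
take-away game: Grundy value = 6. Running XOR: 16 XOR 6 = 22
octal game heap: Grundy value = 13. Running XOR: 22 XOR 13 = 27
The combined Grundy value is 27.

27
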